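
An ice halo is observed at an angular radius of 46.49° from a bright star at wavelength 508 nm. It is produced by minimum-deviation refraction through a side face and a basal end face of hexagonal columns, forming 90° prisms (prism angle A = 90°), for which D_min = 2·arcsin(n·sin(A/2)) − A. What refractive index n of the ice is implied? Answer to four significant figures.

Rearranging: n = sin((D_min + A)/2) / sin(A/2).
(D_min + A)/2 = (46.49° + 90°)/2 = 68.245°.
n = sin 68.245° / sin 45° = 0.9288 / 0.7071 = 1.3135.

1.313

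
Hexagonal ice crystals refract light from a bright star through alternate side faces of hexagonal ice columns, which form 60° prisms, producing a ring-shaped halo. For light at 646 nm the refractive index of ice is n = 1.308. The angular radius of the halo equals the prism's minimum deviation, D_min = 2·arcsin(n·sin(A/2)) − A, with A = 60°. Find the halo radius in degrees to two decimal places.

21.69°

n·sin(A/2) = 1.308 × sin 30° = 1.308 × 0.5000 = 0.6540.
D_min = 2·arcsin(0.6540) − 60° = 2 × 40.844° − 60° = 21.688°.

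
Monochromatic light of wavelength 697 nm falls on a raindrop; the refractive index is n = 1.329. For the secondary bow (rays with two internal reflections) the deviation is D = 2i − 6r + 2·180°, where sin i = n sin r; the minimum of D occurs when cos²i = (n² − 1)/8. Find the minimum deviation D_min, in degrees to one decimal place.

cos²i = (1.76624 − 1)/8 = 0.09578; i = arccos(0.30948) = 71.972°.
sin r = sin 71.972°/1.329 = 0.71550; r = 45.685°.
D_min = 2·71.972° − 6·45.685° + 360° = 229.837°.

229.8°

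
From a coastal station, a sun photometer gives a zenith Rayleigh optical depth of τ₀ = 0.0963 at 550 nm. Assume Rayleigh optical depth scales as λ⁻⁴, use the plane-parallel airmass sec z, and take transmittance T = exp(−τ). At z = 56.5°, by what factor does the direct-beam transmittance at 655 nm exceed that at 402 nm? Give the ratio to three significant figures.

Airmass: sec 56.5° = 1.8118.
τ(655 nm) = 0.0963 × (550/655)⁴ × 1.8118 = 0.0963 × 0.4971 × 1.8118 = 0.0867.
τ(402 nm) = 0.0963 × (550/402)⁴ × 1.8118 = 0.0963 × 3.5039 × 1.8118 = 0.6113.
T(655)/T(402) = exp(τ_B − τ_A) = exp(0.5246) = 1.6898.

1.69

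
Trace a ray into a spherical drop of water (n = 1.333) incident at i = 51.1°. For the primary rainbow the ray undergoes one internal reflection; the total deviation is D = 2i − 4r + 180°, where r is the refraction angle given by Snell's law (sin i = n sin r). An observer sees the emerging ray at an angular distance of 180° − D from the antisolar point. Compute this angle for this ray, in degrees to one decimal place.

sin r = sin 51.1° / 1.333 = 0.7782/1.333 = 0.5838; r = 35.72°.
D = 2·51.1° − 4·35.72° + 180° = 102.20° − 142.88° + 180° = 139.32°.
Angle from antisolar point = 180° − D = 40.68°.

40.7°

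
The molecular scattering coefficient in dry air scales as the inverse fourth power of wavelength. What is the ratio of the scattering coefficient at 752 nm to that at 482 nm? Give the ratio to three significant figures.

Rayleigh scattering ∝ λ⁻⁴, so the ratio of coefficients is the inverse fourth power of the wavelength ratio.
σ(752)/σ(482) = (482/752)⁴ = (0.6410)⁴ = 0.1688.

0.169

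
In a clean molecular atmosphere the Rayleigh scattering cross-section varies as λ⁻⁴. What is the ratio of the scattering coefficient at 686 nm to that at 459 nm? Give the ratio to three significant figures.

0.200

Rayleigh scattering ∝ λ⁻⁴, so the ratio of coefficients is the inverse fourth power of the wavelength ratio.
σ(686)/σ(459) = (459/686)⁴ = (0.6691)⁴ = 0.2004.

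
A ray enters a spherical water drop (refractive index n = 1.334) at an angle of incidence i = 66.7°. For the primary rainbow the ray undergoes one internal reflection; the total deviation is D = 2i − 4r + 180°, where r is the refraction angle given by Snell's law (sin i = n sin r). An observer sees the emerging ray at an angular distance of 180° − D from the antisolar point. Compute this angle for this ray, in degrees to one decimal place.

40.6°

sin r = sin 66.7° / 1.334 = 0.9184/1.334 = 0.6885; r = 43.51°.
D = 2·66.7° − 4·43.51° + 180° = 133.40° − 174.04° + 180° = 139.36°.
Angle from antisolar point = 180° − D = 40.64°.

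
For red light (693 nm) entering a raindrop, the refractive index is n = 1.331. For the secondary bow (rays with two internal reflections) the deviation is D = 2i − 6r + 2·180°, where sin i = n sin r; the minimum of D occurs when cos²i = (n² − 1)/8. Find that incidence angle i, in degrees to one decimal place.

cos²i = (1.331² − 1)/8 = (1.77156 − 1)/8 = 0.09645.
cos i = 0.31056, so i = 71.907°.

71.9°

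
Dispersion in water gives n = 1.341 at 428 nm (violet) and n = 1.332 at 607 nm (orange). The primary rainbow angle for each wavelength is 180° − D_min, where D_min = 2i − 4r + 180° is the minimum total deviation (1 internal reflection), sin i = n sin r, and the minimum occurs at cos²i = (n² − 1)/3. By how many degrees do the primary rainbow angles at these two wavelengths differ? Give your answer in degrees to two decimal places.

1.29°

At 428 nm (n = 1.341): cos²i = 0.26609 → i = 58.946°, r = 39.705°, D_min = 139.071°, rainbow angle = 40.929°.
At 607 nm (n = 1.332): cos²i = 0.25807 → i = 59.469°, r = 40.290°, D_min = 137.776°, rainbow angle = 42.224°.
Angular width = |40.929° − 42.224°| = 1.295°.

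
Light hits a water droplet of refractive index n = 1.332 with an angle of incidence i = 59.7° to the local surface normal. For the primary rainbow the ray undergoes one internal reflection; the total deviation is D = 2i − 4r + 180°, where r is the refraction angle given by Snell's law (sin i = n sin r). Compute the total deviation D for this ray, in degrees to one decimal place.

137.8°

sin r = sin 59.7° / 1.332 = 0.8634/1.332 = 0.6482; r = 40.41°.
D = 2·59.7° − 4·40.41° + 180° = 119.40° − 161.62° + 180° = 137.78°.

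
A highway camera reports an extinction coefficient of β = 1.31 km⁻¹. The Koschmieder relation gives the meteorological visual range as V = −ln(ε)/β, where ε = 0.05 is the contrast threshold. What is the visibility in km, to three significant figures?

2.29 km

V = −ln(0.05) / 1.31 = 2.996 / 1.31 = 2.2868 km.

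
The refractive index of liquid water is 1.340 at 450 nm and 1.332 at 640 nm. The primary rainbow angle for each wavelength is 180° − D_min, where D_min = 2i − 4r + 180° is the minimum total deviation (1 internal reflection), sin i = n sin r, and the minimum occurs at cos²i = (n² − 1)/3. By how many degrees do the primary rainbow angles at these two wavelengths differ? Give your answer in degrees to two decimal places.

At 450 nm (n = 1.340): cos²i = 0.26520 → i = 59.004°, r = 39.770°, D_min = 138.929°, rainbow angle = 41.071°.
At 640 nm (n = 1.332): cos²i = 0.25807 → i = 59.469°, r = 40.290°, D_min = 137.776°, rainbow angle = 42.224°.
Angular width = |41.071° − 42.224°| = 1.153°.

1.15°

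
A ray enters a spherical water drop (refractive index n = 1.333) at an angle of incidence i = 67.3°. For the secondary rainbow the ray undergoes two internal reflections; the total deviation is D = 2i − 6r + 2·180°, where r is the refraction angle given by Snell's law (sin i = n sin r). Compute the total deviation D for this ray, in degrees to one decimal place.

sin r = sin 67.3° / 1.333 = 0.9225/1.333 = 0.6921; r = 43.79°.
D = 2·67.3° − 6·43.79° + 2·180° = 134.60° − 262.77° + 360° = 231.83°.

231.8°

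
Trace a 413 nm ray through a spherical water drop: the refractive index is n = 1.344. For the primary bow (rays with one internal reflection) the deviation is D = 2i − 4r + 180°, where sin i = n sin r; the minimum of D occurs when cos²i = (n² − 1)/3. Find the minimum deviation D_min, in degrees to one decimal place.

139.5°

cos²i = (1.80634 − 1)/3 = 0.26878; i = arccos(0.51844) = 58.772°.
sin r = sin 58.772°/1.344 = 0.63625; r = 39.512°.
D_min = 2·58.772° − 4·39.512° + 180° = 139.495°.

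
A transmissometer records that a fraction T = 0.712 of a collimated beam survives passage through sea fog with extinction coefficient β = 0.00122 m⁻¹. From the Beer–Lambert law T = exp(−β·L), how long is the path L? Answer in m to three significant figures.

278 m

Beer–Lambert: T = exp(−βL) ⇒ L = −ln(T)/β = −ln(0.712)/0.00122 = 0.3397/0.00122 = 278.4 m.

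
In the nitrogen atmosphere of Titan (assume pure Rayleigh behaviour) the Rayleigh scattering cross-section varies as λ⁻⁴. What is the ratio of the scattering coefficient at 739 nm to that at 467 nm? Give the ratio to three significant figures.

0.159

Rayleigh scattering ∝ λ⁻⁴, so the ratio of coefficients is the inverse fourth power of the wavelength ratio.
σ(739)/σ(467) = (467/739)⁴ = (0.6319)⁴ = 0.1595.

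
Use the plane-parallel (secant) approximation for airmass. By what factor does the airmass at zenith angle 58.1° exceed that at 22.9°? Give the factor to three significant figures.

X(58.1°)/X(22.9°) = sec 58.1° / sec 22.9° = cos 22.9° / cos 58.1° = 0.9212/0.5284 = 1.7432.

1.74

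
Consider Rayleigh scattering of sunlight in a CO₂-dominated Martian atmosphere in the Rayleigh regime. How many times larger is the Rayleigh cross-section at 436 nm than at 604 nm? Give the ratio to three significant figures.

Rayleigh scattering ∝ λ⁻⁴, so the ratio of coefficients is the inverse fourth power of the wavelength ratio.
σ(436)/σ(604) = (604/436)⁴ = (1.3853)⁴ = 3.683.

3.68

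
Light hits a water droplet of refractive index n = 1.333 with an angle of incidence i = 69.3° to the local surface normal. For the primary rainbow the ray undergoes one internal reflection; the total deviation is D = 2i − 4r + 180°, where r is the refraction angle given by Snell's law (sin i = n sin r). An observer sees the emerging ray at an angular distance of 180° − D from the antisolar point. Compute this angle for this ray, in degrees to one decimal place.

sin r = sin 69.3° / 1.333 = 0.9354/1.333 = 0.7018; r = 44.57°.
D = 2·69.3° − 4·44.57° + 180° = 138.60° − 178.27° + 180° = 140.33°.
Angle from antisolar point = 180° − D = 39.67°.

39.7°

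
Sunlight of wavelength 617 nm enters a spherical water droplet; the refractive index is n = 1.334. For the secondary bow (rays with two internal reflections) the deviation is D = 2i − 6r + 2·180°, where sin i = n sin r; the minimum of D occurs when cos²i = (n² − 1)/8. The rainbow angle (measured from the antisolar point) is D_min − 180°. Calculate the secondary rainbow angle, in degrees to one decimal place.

51.2°

cos²i = (1.77956 − 1)/8 = 0.09744; i = arccos(0.31216) = 71.810°.
sin r = sin 71.810°/1.334 = 0.71217; r = 45.411°.
D_min = 2·71.810° − 6·45.411° + 360° = 231.153°.
Rainbow angle = D_min − 180° = 51.153°.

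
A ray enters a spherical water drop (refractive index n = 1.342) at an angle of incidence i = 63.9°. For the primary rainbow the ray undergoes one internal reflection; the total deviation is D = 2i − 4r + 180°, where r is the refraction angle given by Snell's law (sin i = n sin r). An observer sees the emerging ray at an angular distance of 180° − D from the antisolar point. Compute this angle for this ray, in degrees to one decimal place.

40.2°

sin r = sin 63.9° / 1.342 = 0.8980/1.342 = 0.6692; r = 42.00°.
D = 2·63.9° − 4·42.00° + 180° = 127.80° − 168.01° + 180° = 139.79°.
Angle from antisolar point = 180° − D = 40.21°.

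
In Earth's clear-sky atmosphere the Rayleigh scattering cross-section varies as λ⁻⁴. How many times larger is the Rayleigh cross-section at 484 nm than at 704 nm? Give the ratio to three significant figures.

4.48

Rayleigh scattering ∝ λ⁻⁴, so the ratio of coefficients is the inverse fourth power of the wavelength ratio.
σ(484)/σ(704) = (704/484)⁴ = (1.4545)⁴ = 4.476.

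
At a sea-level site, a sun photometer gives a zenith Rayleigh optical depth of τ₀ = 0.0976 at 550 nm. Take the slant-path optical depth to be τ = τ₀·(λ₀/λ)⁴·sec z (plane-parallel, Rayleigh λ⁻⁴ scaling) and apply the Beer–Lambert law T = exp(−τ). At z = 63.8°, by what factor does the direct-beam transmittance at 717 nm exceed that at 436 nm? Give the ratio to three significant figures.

Airmass: sec 63.8° = 2.2650.
τ(717 nm) = 0.0976 × (550/717)⁴ × 2.2650 = 0.0976 × 0.3462 × 2.2650 = 0.0765.
τ(436 nm) = 0.0976 × (550/436)⁴ × 2.2650 = 0.0976 × 2.5322 × 2.2650 = 0.5598.
T(717)/T(436) = exp(τ_B − τ_A) = exp(0.4832) = 1.6213.

1.62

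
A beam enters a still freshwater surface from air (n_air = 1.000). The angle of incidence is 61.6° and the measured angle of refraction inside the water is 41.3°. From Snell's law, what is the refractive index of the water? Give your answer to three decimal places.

n = sin θ_i / sin θ_r = sin 61.6° / sin 41.3° = 0.8796 / 0.6600 = 1.3328.

1.333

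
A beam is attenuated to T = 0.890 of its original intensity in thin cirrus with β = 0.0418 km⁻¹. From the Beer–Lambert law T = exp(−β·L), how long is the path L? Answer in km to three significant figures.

Beer–Lambert: T = exp(−βL) ⇒ L = −ln(T)/β = −ln(0.890)/0.0418 = 0.1165/0.0418 = 2.788 km.

2.79 km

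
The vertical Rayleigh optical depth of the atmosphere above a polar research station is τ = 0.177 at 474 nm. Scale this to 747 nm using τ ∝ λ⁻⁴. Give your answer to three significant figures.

0.0287

τ(747 nm) = τ(474 nm) × (474/747)⁴ = 0.177 × (0.6345)⁴ = 0.177 × 0.1621 = 0.0287.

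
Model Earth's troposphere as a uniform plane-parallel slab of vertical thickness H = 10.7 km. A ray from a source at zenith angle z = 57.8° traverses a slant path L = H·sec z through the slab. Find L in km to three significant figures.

20.1 km

sec z = 1/cos 57.8° = 1.8766.
L = 10.7 × 1.8766 = 20.080 km.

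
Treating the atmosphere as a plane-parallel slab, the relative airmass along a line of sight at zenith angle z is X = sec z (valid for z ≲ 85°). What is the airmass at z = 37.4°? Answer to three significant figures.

1.26

X = sec z = 1/cos 37.4° = 1/0.7944 = 1.2588.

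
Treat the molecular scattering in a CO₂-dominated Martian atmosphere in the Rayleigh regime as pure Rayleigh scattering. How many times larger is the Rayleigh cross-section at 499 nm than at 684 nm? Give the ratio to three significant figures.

3.53

Rayleigh scattering ∝ λ⁻⁴, so the ratio of coefficients is the inverse fourth power of the wavelength ratio.
σ(499)/σ(684) = (684/499)⁴ = (1.3707)⁴ = 3.53.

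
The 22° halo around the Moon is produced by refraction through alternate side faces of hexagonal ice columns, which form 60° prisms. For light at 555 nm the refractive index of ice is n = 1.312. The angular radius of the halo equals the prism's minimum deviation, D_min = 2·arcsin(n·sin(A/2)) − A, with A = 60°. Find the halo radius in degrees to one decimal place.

22.0°

n·sin(A/2) = 1.312 × sin 30° = 1.312 × 0.5000 = 0.6560.
D_min = 2·arcsin(0.6560) − 60° = 2 × 40.996° − 60° = 21.991°.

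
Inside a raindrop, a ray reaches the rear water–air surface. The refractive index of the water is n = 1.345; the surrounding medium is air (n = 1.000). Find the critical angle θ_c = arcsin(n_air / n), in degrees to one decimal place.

sin θ_c = n_air / n = 1.000 / 1.345 = 0.7435.
θ_c = arcsin(0.7435) = 48.03°.

48.0°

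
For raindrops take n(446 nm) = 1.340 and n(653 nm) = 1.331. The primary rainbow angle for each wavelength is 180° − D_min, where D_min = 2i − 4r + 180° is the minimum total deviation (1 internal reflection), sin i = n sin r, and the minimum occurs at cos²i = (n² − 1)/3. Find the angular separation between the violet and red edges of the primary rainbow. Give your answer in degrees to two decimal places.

1.30°

At 446 nm (n = 1.340): cos²i = 0.26520 → i = 59.004°, r = 39.770°, D_min = 138.929°, rainbow angle = 41.071°.
At 653 nm (n = 1.331): cos²i = 0.25719 → i = 59.527°, r = 40.356°, D_min = 137.630°, rainbow angle = 42.370°.
Angular width = |41.071° − 42.370°| = 1.299°.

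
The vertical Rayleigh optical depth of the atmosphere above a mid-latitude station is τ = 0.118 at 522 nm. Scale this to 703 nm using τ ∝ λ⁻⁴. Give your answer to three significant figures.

0.0359

τ(703 nm) = τ(522 nm) × (522/703)⁴ = 0.118 × (0.7425)⁴ = 0.118 × 0.3040 = 0.0359.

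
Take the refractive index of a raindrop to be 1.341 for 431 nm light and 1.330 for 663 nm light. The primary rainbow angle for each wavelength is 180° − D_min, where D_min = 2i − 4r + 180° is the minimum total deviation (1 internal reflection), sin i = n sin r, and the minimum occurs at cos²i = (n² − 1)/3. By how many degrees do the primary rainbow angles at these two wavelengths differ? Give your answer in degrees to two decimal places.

At 431 nm (n = 1.341): cos²i = 0.26609 → i = 58.946°, r = 39.705°, D_min = 139.071°, rainbow angle = 40.929°.
At 663 nm (n = 1.330): cos²i = 0.25630 → i = 59.585°, r = 40.422°, D_min = 137.484°, rainbow angle = 42.516°.
Angular width = |40.929° − 42.516°| = 1.588°.

1.59°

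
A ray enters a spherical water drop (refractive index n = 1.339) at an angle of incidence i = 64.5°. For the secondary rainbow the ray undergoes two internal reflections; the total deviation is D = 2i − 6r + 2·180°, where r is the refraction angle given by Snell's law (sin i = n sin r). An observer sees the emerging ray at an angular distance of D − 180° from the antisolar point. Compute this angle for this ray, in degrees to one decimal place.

sin r = sin 64.5° / 1.339 = 0.9026/1.339 = 0.6741; r = 42.38°.
D = 2·64.5° − 6·42.38° + 2·180° = 129.00° − 254.29° + 360° = 234.71°.
Angle from antisolar point = D − 180° = 54.71°.

54.7°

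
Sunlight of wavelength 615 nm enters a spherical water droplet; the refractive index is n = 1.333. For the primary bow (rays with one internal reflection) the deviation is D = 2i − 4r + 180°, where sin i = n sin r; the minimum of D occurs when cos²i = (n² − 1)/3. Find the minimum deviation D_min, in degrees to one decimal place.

cos²i = (1.77689 − 1)/3 = 0.25896; i = arccos(0.50888) = 59.410°.
sin r = sin 59.410°/1.333 = 0.64579; r = 40.225°.
D_min = 2·59.410° − 4·40.225° + 180° = 137.922°.

137.9°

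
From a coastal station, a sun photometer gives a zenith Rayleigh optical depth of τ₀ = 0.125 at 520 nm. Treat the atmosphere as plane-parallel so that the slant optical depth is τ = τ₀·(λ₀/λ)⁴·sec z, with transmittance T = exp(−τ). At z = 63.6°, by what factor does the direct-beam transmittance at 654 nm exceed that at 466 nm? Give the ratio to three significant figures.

1.38

Airmass: sec 63.6° = 2.2490.
τ(654 nm) = 0.125 × (520/654)⁴ × 2.2490 = 0.125 × 0.3997 × 2.2490 = 0.1124.
τ(466 nm) = 0.125 × (520/466)⁴ × 2.2490 = 0.125 × 1.5505 × 2.2490 = 0.4359.
T(654)/T(466) = exp(τ_B − τ_A) = exp(0.3235) = 1.3820.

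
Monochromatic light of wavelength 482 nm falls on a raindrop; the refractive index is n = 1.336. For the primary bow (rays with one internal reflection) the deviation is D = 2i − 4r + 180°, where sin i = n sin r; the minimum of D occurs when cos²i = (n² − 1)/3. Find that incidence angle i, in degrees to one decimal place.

cos²i = (1.336² − 1)/3 = (1.78490 − 1)/3 = 0.26163.
cos i = 0.51150, so i = 59.236°.

59.2°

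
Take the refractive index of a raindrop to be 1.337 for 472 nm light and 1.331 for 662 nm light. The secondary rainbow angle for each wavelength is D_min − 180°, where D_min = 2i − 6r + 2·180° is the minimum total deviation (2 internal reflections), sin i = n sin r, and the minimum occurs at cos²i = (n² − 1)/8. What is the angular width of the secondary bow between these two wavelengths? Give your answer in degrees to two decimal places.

1.57°

At 472 nm (n = 1.337): cos²i = 0.09845 → i = 71.714°, r = 45.249°, D_min = 231.934°, rainbow angle = 51.934°.
At 662 nm (n = 1.331): cos²i = 0.09645 → i = 71.907°, r = 45.575°, D_min = 230.365°, rainbow angle = 50.365°.
Angular width = |51.934° − 50.365°| = 1.569°.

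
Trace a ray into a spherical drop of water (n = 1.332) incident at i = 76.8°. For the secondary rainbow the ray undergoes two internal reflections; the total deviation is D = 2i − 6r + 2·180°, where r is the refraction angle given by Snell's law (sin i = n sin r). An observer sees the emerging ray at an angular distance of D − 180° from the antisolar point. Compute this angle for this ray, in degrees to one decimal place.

sin r = sin 76.8° / 1.332 = 0.9736/1.332 = 0.7309; r = 46.96°.
D = 2·76.8° − 6·46.96° + 2·180° = 153.60° − 281.78° + 360° = 231.82°.
Angle from antisolar point = D − 180° = 51.82°.

51.8°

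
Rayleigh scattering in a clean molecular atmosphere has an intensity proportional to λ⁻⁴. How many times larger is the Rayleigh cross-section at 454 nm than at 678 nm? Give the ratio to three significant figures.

4.97

Rayleigh scattering ∝ λ⁻⁴, so the ratio of coefficients is the inverse fourth power of the wavelength ratio.
σ(454)/σ(678) = (678/454)⁴ = (1.4934)⁴ = 4.974.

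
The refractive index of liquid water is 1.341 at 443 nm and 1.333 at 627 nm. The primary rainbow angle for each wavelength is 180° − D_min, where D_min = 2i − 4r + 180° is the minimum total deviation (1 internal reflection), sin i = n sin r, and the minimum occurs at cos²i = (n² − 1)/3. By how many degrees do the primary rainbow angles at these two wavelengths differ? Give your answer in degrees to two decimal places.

1.15°

At 443 nm (n = 1.341): cos²i = 0.26609 → i = 58.946°, r = 39.705°, D_min = 139.071°, rainbow angle = 40.929°.
At 627 nm (n = 1.333): cos²i = 0.25896 → i = 59.410°, r = 40.225°, D_min = 137.922°, rainbow angle = 42.078°.
Angular width = |40.929° − 42.078°| = 1.149°.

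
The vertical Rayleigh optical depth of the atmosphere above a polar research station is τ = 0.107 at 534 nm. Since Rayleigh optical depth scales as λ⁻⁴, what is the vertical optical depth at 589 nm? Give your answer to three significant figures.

τ(589 nm) = τ(534 nm) × (534/589)⁴ = 0.107 × (0.9066)⁴ = 0.107 × 0.6756 = 0.0723.

0.0723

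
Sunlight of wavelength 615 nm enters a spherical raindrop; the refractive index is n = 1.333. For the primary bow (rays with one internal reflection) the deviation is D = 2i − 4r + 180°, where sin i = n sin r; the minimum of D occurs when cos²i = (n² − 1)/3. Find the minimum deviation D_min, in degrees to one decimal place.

137.9°

cos²i = (1.77689 − 1)/3 = 0.25896; i = arccos(0.50888) = 59.410°.
sin r = sin 59.410°/1.333 = 0.64579; r = 40.225°.
D_min = 2·59.410° − 4·40.225° + 180° = 137.922°.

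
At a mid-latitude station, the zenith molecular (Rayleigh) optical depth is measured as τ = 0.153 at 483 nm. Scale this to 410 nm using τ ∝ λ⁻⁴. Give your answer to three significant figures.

τ(410 nm) = τ(483 nm) × (483/410)⁴ = 0.153 × (1.1780)⁴ = 0.153 × 1.9260 = 0.2947.

0.295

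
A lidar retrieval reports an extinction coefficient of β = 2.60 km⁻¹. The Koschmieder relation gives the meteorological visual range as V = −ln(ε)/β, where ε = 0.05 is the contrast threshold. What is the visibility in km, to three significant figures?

V = −ln(0.05) / 2.60 = 2.996 / 2.60 = 1.1522 km.

1.15 km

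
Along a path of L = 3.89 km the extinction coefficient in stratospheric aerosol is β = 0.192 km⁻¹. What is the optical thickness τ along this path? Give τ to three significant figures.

τ = β·L = 0.192 × 3.89 = 0.7469.

0.747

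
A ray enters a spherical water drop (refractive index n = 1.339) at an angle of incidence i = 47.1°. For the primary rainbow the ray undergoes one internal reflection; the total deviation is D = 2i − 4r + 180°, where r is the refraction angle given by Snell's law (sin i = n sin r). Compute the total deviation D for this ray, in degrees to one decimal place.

sin r = sin 47.1° / 1.339 = 0.7325/1.339 = 0.5471; r = 33.17°.
D = 2·47.1° − 4·33.17° + 180° = 94.20° − 132.67° + 180° = 141.53°.

141.5°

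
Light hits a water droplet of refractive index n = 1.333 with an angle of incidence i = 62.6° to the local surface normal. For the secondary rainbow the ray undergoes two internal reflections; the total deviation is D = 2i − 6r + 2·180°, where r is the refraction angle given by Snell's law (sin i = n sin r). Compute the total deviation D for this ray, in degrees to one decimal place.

234.6°

sin r = sin 62.6° / 1.333 = 0.8878/1.333 = 0.6660; r = 41.76°.
D = 2·62.6° − 6·41.76° + 2·180° = 125.20° − 250.57° + 360° = 234.63°.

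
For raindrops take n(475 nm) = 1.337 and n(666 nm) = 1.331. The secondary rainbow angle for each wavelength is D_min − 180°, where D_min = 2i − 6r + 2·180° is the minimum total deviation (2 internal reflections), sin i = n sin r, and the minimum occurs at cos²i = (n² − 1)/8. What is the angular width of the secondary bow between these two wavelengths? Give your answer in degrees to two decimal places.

At 475 nm (n = 1.337): cos²i = 0.09845 → i = 71.714°, r = 45.249°, D_min = 231.934°, rainbow angle = 51.934°.
At 666 nm (n = 1.331): cos²i = 0.09645 → i = 71.907°, r = 45.575°, D_min = 230.365°, rainbow angle = 50.365°.
Angular width = |51.934° − 50.365°| = 1.569°.

1.57°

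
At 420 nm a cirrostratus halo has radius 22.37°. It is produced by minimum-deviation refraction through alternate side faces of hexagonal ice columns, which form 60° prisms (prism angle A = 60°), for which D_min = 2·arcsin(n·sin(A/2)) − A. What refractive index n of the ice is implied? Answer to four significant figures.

Rearranging: n = sin((D_min + A)/2) / sin(A/2).
(D_min + A)/2 = (22.37° + 60°)/2 = 41.185°.
n = sin 41.185° / sin 30° = 0.6585 / 0.5000 = 1.3170.

1.317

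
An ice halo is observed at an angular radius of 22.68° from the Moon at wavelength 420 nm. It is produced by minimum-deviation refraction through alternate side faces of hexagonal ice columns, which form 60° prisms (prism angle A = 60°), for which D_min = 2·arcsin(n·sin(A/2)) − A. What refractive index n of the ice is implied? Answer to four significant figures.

1.321

Rearranging: n = sin((D_min + A)/2) / sin(A/2).
(D_min + A)/2 = (22.68° + 60°)/2 = 41.340°.
n = sin 41.340° / sin 30° = 0.6605 / 0.5000 = 1.3211.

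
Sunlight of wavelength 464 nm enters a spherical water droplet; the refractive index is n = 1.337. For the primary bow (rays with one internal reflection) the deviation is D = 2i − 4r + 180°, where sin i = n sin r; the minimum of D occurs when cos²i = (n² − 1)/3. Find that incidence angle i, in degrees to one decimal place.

59.2°

cos²i = (1.337² − 1)/3 = (1.78757 − 1)/3 = 0.26252.
cos i = 0.51237, so i = 59.178°.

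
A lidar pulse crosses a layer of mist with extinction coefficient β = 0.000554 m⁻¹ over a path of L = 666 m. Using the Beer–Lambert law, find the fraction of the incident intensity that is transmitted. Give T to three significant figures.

τ = β·L = 0.000554 × 666 = 0.3690.
T = exp(−0.3690) = 0.6915.

0.691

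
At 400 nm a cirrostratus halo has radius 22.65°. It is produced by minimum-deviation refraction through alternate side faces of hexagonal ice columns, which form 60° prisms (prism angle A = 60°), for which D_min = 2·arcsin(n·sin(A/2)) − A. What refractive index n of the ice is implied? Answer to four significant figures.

1.321

Rearranging: n = sin((D_min + A)/2) / sin(A/2).
(D_min + A)/2 = (22.65° + 60°)/2 = 41.325°.
n = sin 41.325° / sin 30° = 0.6603 / 0.5000 = 1.3207.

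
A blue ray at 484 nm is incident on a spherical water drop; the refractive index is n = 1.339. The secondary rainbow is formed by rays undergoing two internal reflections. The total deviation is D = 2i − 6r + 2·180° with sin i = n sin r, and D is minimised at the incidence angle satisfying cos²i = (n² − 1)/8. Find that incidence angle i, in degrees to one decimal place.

cos²i = (1.339² − 1)/8 = (1.79292 − 1)/8 = 0.09912.
cos i = 0.31483, so i = 71.650°.

71.6°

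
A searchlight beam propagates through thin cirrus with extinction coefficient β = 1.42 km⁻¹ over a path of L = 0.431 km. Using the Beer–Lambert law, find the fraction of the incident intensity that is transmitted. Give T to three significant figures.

τ = β·L = 1.42 × 0.431 = 0.6120.
T = exp(−0.6120) = 0.5423.

0.542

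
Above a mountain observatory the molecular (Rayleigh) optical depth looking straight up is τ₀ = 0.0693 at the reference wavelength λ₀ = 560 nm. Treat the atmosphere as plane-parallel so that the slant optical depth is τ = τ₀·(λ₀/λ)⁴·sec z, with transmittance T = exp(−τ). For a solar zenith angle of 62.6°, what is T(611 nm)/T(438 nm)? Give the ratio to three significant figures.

1.34

Airmass: sec 62.6° = 2.1730.
τ(611 nm) = 0.0693 × (560/611)⁴ × 2.1730 = 0.0693 × 0.7056 × 2.1730 = 0.1063.
τ(438 nm) = 0.0693 × (560/438)⁴ × 2.1730 = 0.0693 × 2.6721 × 2.1730 = 0.4024.
T(611)/T(438) = exp(τ_B − τ_A) = exp(0.2961) = 1.3446.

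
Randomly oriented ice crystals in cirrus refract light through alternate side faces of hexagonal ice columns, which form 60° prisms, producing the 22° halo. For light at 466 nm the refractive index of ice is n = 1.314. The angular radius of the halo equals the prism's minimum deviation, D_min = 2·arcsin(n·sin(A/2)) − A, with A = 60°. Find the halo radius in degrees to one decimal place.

n·sin(A/2) = 1.314 × sin 30° = 1.314 × 0.5000 = 0.6570.
D_min = 2·arcsin(0.6570) − 60° = 2 × 41.071° − 60° = 22.143°.

22.1°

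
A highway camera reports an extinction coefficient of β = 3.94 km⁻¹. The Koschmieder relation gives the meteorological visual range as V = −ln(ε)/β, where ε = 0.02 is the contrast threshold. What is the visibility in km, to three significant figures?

V = −ln(0.02) / 3.94 = 3.912 / 3.94 = 0.9929 km.

0.993 km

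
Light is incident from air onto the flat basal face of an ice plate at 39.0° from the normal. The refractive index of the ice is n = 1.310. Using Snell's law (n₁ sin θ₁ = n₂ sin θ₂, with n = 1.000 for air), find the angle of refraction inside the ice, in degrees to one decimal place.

Snell: sin θ_r = sin θ_i / n = sin 39.0° / 1.310 = 0.6293 / 1.310 = 0.4804.
θ_r = arcsin(0.4804) = 28.71°.

28.7°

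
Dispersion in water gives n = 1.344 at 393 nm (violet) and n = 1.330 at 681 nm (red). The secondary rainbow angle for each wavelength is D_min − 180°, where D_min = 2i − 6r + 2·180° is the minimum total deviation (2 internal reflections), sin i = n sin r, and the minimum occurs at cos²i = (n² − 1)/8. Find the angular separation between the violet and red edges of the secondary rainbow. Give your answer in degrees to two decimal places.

At 393 nm (n = 1.344): cos²i = 0.10079 → i = 71.490°, r = 44.874°, D_min = 233.733°, rainbow angle = 53.733°.
At 681 nm (n = 1.330): cos²i = 0.09611 → i = 71.940°, r = 45.630°, D_min = 230.101°, rainbow angle = 50.101°.
Angular width = |53.733° − 50.101°| = 3.632°.

3.63°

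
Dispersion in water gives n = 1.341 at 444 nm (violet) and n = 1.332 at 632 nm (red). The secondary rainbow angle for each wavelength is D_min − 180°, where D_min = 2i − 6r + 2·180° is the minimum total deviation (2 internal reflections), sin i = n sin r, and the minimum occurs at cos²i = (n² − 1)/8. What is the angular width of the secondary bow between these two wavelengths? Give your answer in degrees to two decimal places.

2.34°

At 444 nm (n = 1.341): cos²i = 0.09979 → i = 71.586°, r = 45.034°, D_min = 232.966°, rainbow angle = 52.966°.
At 632 nm (n = 1.332): cos²i = 0.09678 → i = 71.875°, r = 45.520°, D_min = 230.628°, rainbow angle = 50.628°.
Angular width = |52.966° − 50.628°| = 2.337°.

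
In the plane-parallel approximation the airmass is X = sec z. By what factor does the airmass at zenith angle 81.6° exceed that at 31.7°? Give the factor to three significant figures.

5.82

X(81.6°)/X(31.7°) = sec 81.6° / sec 31.7° = cos 31.7° / cos 81.6° = 0.8508/0.1461 = 5.8242.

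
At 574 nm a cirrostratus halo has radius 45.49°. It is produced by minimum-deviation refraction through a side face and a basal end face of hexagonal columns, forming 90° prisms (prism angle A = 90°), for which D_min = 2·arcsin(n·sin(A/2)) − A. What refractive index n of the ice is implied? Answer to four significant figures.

Rearranging: n = sin((D_min + A)/2) / sin(A/2).
(D_min + A)/2 = (45.49° + 90°)/2 = 67.745°.
n = sin 67.745° / sin 45° = 0.9255 / 0.7071 = 1.3089.

1.309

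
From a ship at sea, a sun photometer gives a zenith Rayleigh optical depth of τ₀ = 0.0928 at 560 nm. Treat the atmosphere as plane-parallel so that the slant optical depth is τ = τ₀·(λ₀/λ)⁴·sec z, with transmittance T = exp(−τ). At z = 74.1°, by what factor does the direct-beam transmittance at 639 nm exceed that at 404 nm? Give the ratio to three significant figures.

Airmass: sec 74.1° = 3.6502.
τ(639 nm) = 0.0928 × (560/639)⁴ × 3.6502 = 0.0928 × 0.5899 × 3.6502 = 0.1998.
τ(404 nm) = 0.0928 × (560/404)⁴ × 3.6502 = 0.0928 × 3.6917 × 3.6502 = 1.2505.
T(639)/T(404) = exp(τ_B − τ_A) = exp(1.0507) = 2.8597.

2.86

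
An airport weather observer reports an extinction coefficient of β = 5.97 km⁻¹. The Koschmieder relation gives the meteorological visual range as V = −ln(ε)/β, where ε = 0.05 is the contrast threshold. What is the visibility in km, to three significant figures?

0.502 km

V = −ln(0.05) / 5.97 = 2.996 / 5.97 = 0.5018 km.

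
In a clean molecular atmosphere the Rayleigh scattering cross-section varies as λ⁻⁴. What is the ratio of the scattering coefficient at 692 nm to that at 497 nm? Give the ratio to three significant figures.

Rayleigh scattering ∝ λ⁻⁴, so the ratio of coefficients is the inverse fourth power of the wavelength ratio.
σ(692)/σ(497) = (497/692)⁴ = (0.7182)⁴ = 0.2661.

0.266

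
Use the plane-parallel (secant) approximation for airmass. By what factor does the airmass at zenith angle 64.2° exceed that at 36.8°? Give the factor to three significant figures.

1.84

X(64.2°)/X(36.8°) = sec 64.2° / sec 36.8° = cos 36.8° / cos 64.2° = 0.8007/0.4352 = 1.8398.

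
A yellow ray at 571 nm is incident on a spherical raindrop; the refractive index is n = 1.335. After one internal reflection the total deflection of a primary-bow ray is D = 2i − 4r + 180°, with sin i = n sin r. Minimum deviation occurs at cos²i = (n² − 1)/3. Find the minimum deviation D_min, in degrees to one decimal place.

cos²i = (1.78222 − 1)/3 = 0.26074; i = arccos(0.51063) = 59.294°.
sin r = sin 59.294°/1.335 = 0.64405; r = 40.094°.
D_min = 2·59.294° − 4·40.094° + 180° = 138.212°.

138.2°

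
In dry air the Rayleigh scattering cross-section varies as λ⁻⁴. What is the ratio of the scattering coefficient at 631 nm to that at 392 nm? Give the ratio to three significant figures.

0.149

Rayleigh scattering ∝ λ⁻⁴, so the ratio of coefficients is the inverse fourth power of the wavelength ratio.
σ(631)/σ(392) = (392/631)⁴ = (0.6212)⁴ = 0.1489.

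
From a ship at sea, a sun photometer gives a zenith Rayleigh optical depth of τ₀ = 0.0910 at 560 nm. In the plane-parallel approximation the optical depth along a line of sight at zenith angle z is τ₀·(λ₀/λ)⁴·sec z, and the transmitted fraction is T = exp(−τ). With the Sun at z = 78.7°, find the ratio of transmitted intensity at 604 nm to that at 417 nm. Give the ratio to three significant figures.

Airmass: sec 78.7° = 5.1034.
τ(604 nm) = 0.0910 × (560/604)⁴ × 5.1034 = 0.0910 × 0.7389 × 5.1034 = 0.3432.
τ(417 nm) = 0.0910 × (560/417)⁴ × 5.1034 = 0.0910 × 3.2524 × 5.1034 = 1.5105.
T(604)/T(417) = exp(τ_B − τ_A) = exp(1.1673) = 3.2133.

3.21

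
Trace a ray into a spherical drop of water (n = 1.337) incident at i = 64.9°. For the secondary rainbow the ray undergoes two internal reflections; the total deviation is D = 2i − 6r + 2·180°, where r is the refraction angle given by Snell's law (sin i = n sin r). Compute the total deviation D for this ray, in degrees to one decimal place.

sin r = sin 64.9° / 1.337 = 0.9056/1.337 = 0.6773; r = 42.63°.
D = 2·64.9° − 6·42.63° + 2·180° = 129.80° − 255.80° + 360° = 234.00°.

234.0°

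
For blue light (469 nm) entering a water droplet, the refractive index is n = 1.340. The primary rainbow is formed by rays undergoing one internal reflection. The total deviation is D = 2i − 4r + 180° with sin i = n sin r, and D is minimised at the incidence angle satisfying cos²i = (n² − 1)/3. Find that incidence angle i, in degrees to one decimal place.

cos²i = (1.340² − 1)/3 = (1.79560 − 1)/3 = 0.26520.
cos i = 0.51498, so i = 59.004°.

59.0°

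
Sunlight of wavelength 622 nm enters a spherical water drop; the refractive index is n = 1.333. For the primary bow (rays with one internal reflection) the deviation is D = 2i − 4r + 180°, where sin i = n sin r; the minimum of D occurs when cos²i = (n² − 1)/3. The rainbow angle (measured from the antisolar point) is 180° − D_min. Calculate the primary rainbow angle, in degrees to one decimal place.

cos²i = (1.77689 − 1)/3 = 0.25896; i = arccos(0.50888) = 59.410°.
sin r = sin 59.410°/1.333 = 0.64579; r = 40.225°.
D_min = 2·59.410° − 4·40.225° + 180° = 137.922°.
Rainbow angle = 180° − D_min = 42.078°.

42.1°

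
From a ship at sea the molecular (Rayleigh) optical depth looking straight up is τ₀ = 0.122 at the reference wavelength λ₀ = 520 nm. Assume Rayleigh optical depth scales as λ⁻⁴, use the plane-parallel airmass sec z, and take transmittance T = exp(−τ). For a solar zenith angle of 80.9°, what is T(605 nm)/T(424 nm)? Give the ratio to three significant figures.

3.76

Airmass: sec 80.9° = 6.3228.
τ(605 nm) = 0.122 × (520/605)⁴ × 6.3228 = 0.122 × 0.5457 × 6.3228 = 0.4210.
τ(424 nm) = 0.122 × (520/424)⁴ × 6.3228 = 0.122 × 2.2623 × 6.3228 = 1.7451.
T(605)/T(424) = exp(τ_B − τ_A) = exp(1.3241) = 3.7589.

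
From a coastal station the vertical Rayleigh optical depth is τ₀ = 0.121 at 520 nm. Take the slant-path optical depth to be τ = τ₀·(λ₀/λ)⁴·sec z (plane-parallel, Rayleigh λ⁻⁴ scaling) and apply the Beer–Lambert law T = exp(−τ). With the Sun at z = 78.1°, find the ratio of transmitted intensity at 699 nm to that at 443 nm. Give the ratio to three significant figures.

2.55

Airmass: sec 78.1° = 4.8496.
τ(699 nm) = 0.121 × (520/699)⁴ × 4.8496 = 0.121 × 0.3063 × 4.8496 = 0.1797.
τ(443 nm) = 0.121 × (520/443)⁴ × 4.8496 = 0.121 × 1.8984 × 4.8496 = 1.1140.
T(699)/T(443) = exp(τ_B − τ_A) = exp(0.9343) = 2.5454.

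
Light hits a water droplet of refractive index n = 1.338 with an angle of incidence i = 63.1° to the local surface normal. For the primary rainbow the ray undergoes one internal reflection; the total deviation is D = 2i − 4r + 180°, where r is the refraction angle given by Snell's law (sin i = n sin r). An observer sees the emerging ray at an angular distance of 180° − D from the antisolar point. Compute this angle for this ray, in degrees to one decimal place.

41.0°

sin r = sin 63.1° / 1.338 = 0.8918/1.338 = 0.6665; r = 41.80°.
D = 2·63.1° − 4·41.80° + 180° = 126.20° − 167.19° + 180° = 139.01°.
Angle from antisolar point = 180° − D = 40.99°.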